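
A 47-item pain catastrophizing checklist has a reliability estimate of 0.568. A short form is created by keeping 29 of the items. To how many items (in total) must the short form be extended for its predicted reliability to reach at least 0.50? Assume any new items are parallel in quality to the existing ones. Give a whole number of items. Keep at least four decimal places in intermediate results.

First, r for the 29-item form: n = 29/47 = 0.6170, so r_29 = 0.6170·0.568/(1 + (0.6170 − 1)·0.568) = 0.4479
Then solve for n' with r_old = 0.4479, r_target = 0.50: n' = 0.50(1 − 0.4479)/[0.4479(1 − 0.50)] = 1.2326
Total items = 1.2326 × 29 = 35.75, rounded up to 36.

36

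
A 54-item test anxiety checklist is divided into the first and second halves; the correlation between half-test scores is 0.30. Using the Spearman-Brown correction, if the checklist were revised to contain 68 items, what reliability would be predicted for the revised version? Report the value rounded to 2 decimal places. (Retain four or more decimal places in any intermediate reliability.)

Spearman-Brown correction (n = 2): r_full = 2·0.30/(1 + 0.30) = 0.4615
Then adjust to 68 items: n = 68/54 = 1.2593
r_new = n·r_full / (1 + (n − 1)·r_full) = 0.5812 / 1.1197 ≈ 0.5191

0.52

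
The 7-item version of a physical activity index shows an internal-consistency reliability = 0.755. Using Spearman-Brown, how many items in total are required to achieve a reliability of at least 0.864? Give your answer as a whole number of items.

15

Spearman-Brown solved for the length factor n:
n = r_target (1 − r_old) / [ r_old (1 − r_target) ]
n = 0.864(1 − 0.755) / [0.755(1 − 0.864)]
  = 0.211680 / 0.102680 = 2.0616
So the test needs 2.0616 × 7 ≈ 14.43 items; rounding up, 15.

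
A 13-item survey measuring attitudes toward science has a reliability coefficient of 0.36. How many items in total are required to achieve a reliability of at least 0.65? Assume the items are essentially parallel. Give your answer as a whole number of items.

Spearman-Brown solved for the length factor n:
n = r*(1 − r) / [ r (1 − r*) ]
n = 0.65(1 − 0.36) / [0.36(1 − 0.65)]
n = 0.4160 / 0.1260 ≈ 3.3016
3.3016 × 13 = 42.92 → 43 items

43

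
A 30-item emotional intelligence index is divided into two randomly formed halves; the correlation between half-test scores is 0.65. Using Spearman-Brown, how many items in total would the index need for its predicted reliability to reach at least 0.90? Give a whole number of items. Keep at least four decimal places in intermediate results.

73

Corrected full-test reliability: r_full = 2 × 0.65 / (1 + 0.65) ≈ 0.7879
n = r_tgt(1 − r_full) / [r_full(1 − r_tgt)] = 0.90 × 0.2121 / (0.7879 × 0.10) ≈ 2.4228
Required items = 2.4228 × 30 = 72.68, so 73 items.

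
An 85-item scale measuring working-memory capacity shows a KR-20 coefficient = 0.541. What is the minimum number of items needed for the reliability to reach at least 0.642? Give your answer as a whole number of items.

Spearman-Brown solved for the length factor n:
n = r*(1 − r) / [ r (1 − r*) ]
n = [0.642 × 0.459] / [0.541 × 0.358]
  = 0.294678 / 0.193678 = 1.5215
So the test needs 1.5215 × 85 ≈ 129.33 items; rounding up, 130.

130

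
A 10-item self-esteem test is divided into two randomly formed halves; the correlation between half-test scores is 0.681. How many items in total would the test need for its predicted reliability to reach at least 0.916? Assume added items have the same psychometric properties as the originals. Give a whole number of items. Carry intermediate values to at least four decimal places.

Corrected full-test reliability: r_full = 2 × 0.681 / (1 + 0.681) ≈ 0.8102
Solve Spearman-Brown for n: n = 0.916(1 − 0.8102) / [0.8102(1 − 0.916)] = 2.5546
Items = 2.5546 × 10 ≈ 25.55 → 26

26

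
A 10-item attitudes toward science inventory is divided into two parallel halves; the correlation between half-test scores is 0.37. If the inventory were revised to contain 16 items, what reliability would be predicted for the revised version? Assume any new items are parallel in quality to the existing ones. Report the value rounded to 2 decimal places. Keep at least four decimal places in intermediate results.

0.65

Spearman-Brown correction (n = 2): r_full = 2·0.37/(1 + 0.37) = 0.5401
Length factor from 10 to 16 items: n = 16/10 = 1.6000
r_new = n·r_full / (1 + (n − 1)·r_full) = 0.8642 / 1.3241 ≈ 0.6527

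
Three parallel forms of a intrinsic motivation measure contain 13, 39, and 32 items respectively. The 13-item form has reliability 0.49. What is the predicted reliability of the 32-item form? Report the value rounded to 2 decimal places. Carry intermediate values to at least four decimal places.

0.70

Only the ratio of lengths matters: n = 32/13 = 2.4615
r_{32} = n·r / (1 + (n − 1)·r) = 1.2061 / 1.7161 ≈ 0.7028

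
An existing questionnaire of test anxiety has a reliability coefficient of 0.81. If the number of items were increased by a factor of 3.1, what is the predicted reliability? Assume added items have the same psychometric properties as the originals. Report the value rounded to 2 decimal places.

0.93

By Spearman-Brown, r_new = n r / (1 + (n − 1) r).
r_new = 3.1·0.81 / [1 + (3.1 − 1)·0.81]
r_new = 2.5110 / 2.7010 ≈ 0.9297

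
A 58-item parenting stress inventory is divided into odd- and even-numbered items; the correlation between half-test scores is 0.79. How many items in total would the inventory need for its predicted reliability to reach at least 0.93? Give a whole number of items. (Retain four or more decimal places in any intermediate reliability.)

Corrected full-test reliability: r_full = 2 × 0.79 / (1 + 0.79) ≈ 0.8827
Solve Spearman-Brown for n: n = 0.93(1 − 0.8827) / [0.8827(1 − 0.93)] = 1.7655
Items = 1.7655 × 58 ≈ 102.40 → 103

103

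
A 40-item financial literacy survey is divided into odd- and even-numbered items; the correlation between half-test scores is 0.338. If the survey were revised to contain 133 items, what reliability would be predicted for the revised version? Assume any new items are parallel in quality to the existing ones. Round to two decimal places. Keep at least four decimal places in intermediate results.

0.77

First correct the split-half correlation to full-test reliability: r_full = 2 × 0.338 / (1 + 0.338) ≈ 0.5052
Length factor from 40 to 133 items: n = 133/40 = 3.3250
r_new = n·r_full / (1 + (n − 1)·r_full) = 1.6798 / 2.1746 ≈ 0.7725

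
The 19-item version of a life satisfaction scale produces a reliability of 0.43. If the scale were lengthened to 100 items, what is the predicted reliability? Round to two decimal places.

0.80

Length ratio n = 100/19 = 5.2632
By Spearman-Brown, r_new = n r / (1 + (n − 1) r).
r_new = (5.2632 × 0.43) / (1 + (5.2632 − 1) × 0.43)
     = 2.2632 / 2.8332 = 0.7988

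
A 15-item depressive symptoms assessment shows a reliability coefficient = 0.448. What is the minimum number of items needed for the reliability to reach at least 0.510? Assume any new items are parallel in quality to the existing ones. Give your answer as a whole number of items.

Spearman-Brown solved for the length factor n:
n = r*(1 − r) / [ r (1 − r*) ]
n = [0.510 × 0.552] / [0.448 × 0.490]
  = 0.281520 / 0.219520 = 1.2824
1.2824 × 15 = 19.24 → 20 items

20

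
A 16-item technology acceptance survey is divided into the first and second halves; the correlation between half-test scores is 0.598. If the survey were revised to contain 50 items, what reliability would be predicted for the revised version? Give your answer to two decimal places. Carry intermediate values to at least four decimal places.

First correct the split-half correlation to full-test reliability: r_full = 2 × 0.598 / (1 + 0.598) ≈ 0.7484
Then adjust to 50 items: n = 50/16 = 3.1250
r_new = n·r_full / (1 + (n − 1)·r_full) = 2.3387 / 2.5903 ≈ 0.9029

0.90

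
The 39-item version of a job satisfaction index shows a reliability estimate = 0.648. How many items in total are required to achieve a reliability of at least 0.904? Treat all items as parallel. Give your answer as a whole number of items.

n = [0.904 × 0.352] / [0.648 × 0.096]
  = 0.318208 / 0.062208 = 5.1152
Items needed = n × 39 = 5.1152 × 39 ≈ 199.49 → round up to 200

200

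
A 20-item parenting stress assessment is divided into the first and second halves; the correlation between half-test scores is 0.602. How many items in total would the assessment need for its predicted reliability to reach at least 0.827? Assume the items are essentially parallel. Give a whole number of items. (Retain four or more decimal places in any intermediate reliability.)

32

r_full = 2(0.602)/(1 + 0.602) = 0.7516
n = r_tgt(1 − r_full) / [r_full(1 − r_tgt)] = 0.827 × 0.2484 / (0.7516 × 0.173) ≈ 1.5799
Required items = 1.5799 × 20 = 31.60, so 32 items.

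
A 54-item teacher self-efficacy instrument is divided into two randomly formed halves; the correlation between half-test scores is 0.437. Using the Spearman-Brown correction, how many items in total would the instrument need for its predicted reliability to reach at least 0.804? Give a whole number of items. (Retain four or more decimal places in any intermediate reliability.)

r_full = 2(0.437)/(1 + 0.437) = 0.6082
n = r_tgt(1 − r_full) / [r_full(1 − r_tgt)] = 0.804 × 0.3918 / (0.6082 × 0.196) ≈ 2.6425
Required items = 2.6425 × 54 = 142.69, so 143 items.

143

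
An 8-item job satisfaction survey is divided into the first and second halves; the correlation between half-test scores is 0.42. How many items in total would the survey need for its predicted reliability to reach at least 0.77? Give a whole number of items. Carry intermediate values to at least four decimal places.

Corrected full-test reliability: r_full = 2 × 0.42 / (1 + 0.42) ≈ 0.5915
Solve Spearman-Brown for n: n = 0.77(1 − 0.5915) / [0.5915(1 − 0.77)] = 2.3121
Items = 2.3121 × 8 ≈ 18.50 → 19

19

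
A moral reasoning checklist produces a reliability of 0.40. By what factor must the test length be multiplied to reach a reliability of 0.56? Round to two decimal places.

1.91

n = 0.56 × (1 − 0.40) / [ 0.40 × (1 − 0.56) ]
n = 0.3360 / 0.1760 ≈ 1.9091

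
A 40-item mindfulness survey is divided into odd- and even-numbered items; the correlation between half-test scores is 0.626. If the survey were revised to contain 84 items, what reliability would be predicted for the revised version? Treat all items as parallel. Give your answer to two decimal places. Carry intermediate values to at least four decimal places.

0.88

Spearman-Brown correction (n = 2): r_full = 2·0.626/(1 + 0.626) = 0.7700
Length factor from 40 to 84 items: n = 84/40 = 2.1000
r_new = n·r_full / (1 + (n − 1)·r_full) = 1.6170 / 1.8470 ≈ 0.8755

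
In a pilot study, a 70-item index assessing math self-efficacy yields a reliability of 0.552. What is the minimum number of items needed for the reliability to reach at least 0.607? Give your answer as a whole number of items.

Invert Spearman-Brown to solve for n:
n = r_target (1 − r_old) / [ r_old (1 − r_target) ]
n = 0.607(1 − 0.552) / [0.552(1 − 0.607)]
  = 0.271936 / 0.216936 = 1.2535
Items needed = n × 70 = 1.2535 × 70 ≈ 87.75 → round up to 88

88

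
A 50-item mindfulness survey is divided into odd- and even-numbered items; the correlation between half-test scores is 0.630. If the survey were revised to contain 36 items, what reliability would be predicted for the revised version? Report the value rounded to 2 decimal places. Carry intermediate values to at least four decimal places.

First correct the split-half correlation to full-test reliability: r_full = 2 × 0.630 / (1 + 0.630) ≈ 0.7730
Then adjust to 36 items: n = 36/50 = 0.7200
r_new = n·r_full / (1 + (n − 1)·r_full) = 0.5566 / 0.7836 ≈ 0.7103

0.71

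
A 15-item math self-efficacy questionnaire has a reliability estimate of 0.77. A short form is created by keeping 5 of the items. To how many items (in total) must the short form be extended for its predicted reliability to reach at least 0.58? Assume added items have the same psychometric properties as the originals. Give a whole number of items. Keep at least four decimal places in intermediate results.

Short-form reliability: n = 5/15 = 0.3333; r_5 = n·r/(1+(n−1)r) ≈ 0.5274
Length factor from the short form to reach 0.58: n' = 0.58(1 − 0.5274) / [0.5274(1 − 0.58)] ≈ 1.2375
Total items = 1.2375 × 5 = 6.19, rounded up to 7.

7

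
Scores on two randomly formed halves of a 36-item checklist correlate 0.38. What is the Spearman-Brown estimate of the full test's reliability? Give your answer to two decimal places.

0.55

r_full = 2r_hh / (1 + r_hh) = 2 × 0.38 / (1 + 0.38)
       = 0.7600 / 1.3800 = 0.5507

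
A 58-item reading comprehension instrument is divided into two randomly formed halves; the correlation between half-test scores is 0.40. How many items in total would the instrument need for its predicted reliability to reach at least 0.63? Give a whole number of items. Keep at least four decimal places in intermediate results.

75

Corrected full-test reliability: r_full = 2 × 0.40 / (1 + 0.40) ≈ 0.5714
Solve Spearman-Brown for n: n = 0.63(1 − 0.5714) / [0.5714(1 − 0.63)] = 1.2772
Items = 1.2772 × 58 ≈ 74.08 → 75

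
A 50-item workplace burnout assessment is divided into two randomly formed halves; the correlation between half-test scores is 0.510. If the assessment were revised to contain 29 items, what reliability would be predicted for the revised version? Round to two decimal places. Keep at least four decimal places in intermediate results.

Full-test reliability from the split-half r: r_full = 2(0.510)/(1 + 0.510) = 0.6755
Length factor from 50 to 29 items: n = 29/50 = 0.5800
r_new = n·r_full / (1 + (n − 1)·r_full) = 0.3918 / 0.7163 ≈ 0.5470

0.55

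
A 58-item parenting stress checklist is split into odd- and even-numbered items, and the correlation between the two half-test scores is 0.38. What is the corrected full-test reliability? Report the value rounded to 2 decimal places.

0.55

The full test is twice the length of either half (n = 2).
r_full = 2r_hh / (1 + r_hh) = 2 × 0.38 / (1 + 0.38)
r_full = 0.7600 / 1.3800 ≈ 0.5507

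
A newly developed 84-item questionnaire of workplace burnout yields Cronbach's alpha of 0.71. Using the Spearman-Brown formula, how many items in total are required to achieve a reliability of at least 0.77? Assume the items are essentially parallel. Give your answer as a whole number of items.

115

Spearman-Brown solved for the length factor n:
n = r*(1 − r) / [ r (1 − r*) ]
n = 0.77 × (1 − 0.71) / [ 0.71 × (1 − 0.77) ]
n = 0.2233 / 0.1633 ≈ 1.3674
1.3674 × 84 = 114.86 → 115 items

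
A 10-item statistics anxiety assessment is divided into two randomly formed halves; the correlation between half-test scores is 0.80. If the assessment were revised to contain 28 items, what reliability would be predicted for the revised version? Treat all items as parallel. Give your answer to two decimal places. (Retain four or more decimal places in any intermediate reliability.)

Spearman-Brown correction (n = 2): r_full = 2·0.80/(1 + 0.80) = 0.8889
Length factor from 10 to 28 items: n = 28/10 = 2.8000
r_new = n·r_full / (1 + (n − 1)·r_full) = 2.4889 / 2.6000 ≈ 0.9573

0.96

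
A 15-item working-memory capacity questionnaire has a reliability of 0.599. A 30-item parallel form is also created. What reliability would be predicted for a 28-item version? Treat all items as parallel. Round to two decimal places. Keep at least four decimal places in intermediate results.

The 30-item form is not needed; work directly from the 15-item form with n = 28/15 = 1.8667.
r_{28} = n·r / (1 + (n − 1)·r) = 1.1182 / 1.5192 ≈ 0.7360

0.74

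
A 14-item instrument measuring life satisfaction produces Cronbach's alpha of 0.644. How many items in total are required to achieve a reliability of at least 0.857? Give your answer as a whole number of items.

Rearranging the Spearman-Brown formula for n,
n = r_target (1 − r_old) / [ r_old (1 − r_target) ]
n = [0.857 × 0.356] / [0.644 × 0.143]
n = 0.305092 / 0.092092 ≈ 3.3129
3.3129 × 14 = 46.38 → 47 items

47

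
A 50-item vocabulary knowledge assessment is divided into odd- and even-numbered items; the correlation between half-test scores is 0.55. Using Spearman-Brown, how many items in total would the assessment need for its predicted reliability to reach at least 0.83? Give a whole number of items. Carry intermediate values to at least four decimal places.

Corrected full-test reliability: r_full = 2 × 0.55 / (1 + 0.55) ≈ 0.7097
n = r_tgt(1 − r_full) / [r_full(1 − r_tgt)] = 0.83 × 0.2903 / (0.7097 × 0.17) ≈ 1.9971
Items = 1.9971 × 50 ≈ 99.86 → 100

100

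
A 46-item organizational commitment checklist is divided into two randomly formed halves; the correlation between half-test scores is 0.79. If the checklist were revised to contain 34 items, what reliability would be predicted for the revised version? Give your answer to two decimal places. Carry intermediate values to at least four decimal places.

First correct the split-half correlation to full-test reliability: r_full = 2 × 0.79 / (1 + 0.79) ≈ 0.8827
Then adjust to 34 items: n = 34/46 = 0.7391
r_new = n·r_full / (1 + (n − 1)·r_full) = 0.6524 / 0.7697 ≈ 0.8476

0.85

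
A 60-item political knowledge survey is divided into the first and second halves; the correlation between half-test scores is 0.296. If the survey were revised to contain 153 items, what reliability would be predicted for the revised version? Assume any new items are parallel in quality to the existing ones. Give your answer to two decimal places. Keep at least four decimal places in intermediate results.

0.68

Spearman-Brown correction (n = 2): r_full = 2·0.296/(1 + 0.296) = 0.4568
Length factor from 60 to 153 items: n = 153/60 = 2.5500
r_new = n·r_full / (1 + (n − 1)·r_full) = 1.1648 / 1.7080 ≈ 0.6820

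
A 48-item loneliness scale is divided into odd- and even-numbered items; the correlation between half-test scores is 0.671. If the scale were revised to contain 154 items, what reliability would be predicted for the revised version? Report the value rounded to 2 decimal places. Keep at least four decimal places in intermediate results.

0.93

Full-test reliability from the split-half r: r_full = 2(0.671)/(1 + 0.671) = 0.8031
Length factor from 48 to 154 items: n = 154/48 = 3.2083
r_new = n·r_full / (1 + (n − 1)·r_full) = 2.5766 / 2.7735 ≈ 0.9290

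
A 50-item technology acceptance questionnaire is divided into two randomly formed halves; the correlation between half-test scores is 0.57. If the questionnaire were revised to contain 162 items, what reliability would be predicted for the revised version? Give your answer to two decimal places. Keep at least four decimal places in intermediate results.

0.90

Spearman-Brown correction (n = 2): r_full = 2·0.57/(1 + 0.57) = 0.7261
Length factor from 50 to 162 items: n = 162/50 = 3.2400
r_new = n·r_full / (1 + (n − 1)·r_full) = 2.3526 / 2.6265 ≈ 0.8957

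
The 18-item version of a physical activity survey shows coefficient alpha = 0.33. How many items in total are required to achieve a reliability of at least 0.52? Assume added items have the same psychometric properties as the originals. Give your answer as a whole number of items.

40

n = 0.52(1 − 0.33) / [0.33(1 − 0.52)]
n = 0.3484 / 0.1584 ≈ 2.1995
Items needed = n × 18 = 2.1995 × 18 ≈ 39.59 → round up to 40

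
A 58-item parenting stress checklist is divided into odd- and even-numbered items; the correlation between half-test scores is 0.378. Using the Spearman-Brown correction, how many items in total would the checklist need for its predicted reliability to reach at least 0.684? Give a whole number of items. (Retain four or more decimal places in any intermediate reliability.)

r_full = 2(0.378)/(1 + 0.378) = 0.5486
n = r_tgt(1 − r_full) / [r_full(1 − r_tgt)] = 0.684 × 0.4514 / (0.5486 × 0.316) ≈ 1.7810
Required items = 1.7810 × 58 = 103.30, so 104 items.

104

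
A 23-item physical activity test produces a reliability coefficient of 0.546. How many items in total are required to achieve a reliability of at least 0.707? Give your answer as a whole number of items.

47

Rearranging the Spearman-Brown formula for n,
n = r_target (1 − r_old) / [ r_old (1 − r_target) ]
n = 0.707(1 − 0.546) / [0.546(1 − 0.707)]
n = 0.320978 / 0.159978 ≈ 2.0064
So the test needs 2.0064 × 23 ≈ 46.15 items; rounding up, 47.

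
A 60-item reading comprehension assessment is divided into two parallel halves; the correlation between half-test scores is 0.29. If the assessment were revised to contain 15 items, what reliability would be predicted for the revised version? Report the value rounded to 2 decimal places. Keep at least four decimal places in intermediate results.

0.17

Full-test reliability from the split-half r: r_full = 2(0.29)/(1 + 0.29) = 0.4496
Then adjust to 15 items: n = 15/60 = 0.2500
r_new = n·r_full / (1 + (n − 1)·r_full) = 0.1124 / 0.6628 ≈ 0.1696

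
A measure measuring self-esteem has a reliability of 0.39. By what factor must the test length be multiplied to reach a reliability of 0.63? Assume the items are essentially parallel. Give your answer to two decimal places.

2.66

n = [0.63 × 0.61] / [0.39 × 0.37]
  = 0.3843 / 0.1443 = 2.6632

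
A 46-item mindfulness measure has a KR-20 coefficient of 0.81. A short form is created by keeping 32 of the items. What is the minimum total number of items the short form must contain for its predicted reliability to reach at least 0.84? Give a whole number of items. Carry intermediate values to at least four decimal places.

Short-form reliability: n = 32/46 = 0.6957; r_32 = n·r/(1+(n−1)r) ≈ 0.7478
Then solve for n' with r_old = 0.7478, r_target = 0.84: n' = 0.84(1 − 0.7478)/[0.7478(1 − 0.84)] = 1.7706
Items = 1.7706 × 32 ≈ 56.66 → 57

57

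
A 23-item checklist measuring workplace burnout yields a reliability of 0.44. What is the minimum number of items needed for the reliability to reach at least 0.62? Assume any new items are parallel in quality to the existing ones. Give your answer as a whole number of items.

n = 0.62 × (1 − 0.44) / [ 0.44 × (1 − 0.62) ]
n = 0.3472 / 0.1672 ≈ 2.0766
Items needed = n × 23 = 2.0766 × 23 ≈ 47.76 → round up to 48

48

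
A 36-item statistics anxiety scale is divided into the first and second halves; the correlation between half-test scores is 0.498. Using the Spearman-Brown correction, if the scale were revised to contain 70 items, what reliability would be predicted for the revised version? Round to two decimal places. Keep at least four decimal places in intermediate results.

First correct the split-half correlation to full-test reliability: r_full = 2 × 0.498 / (1 + 0.498) ≈ 0.6649
Length factor from 36 to 70 items: n = 70/36 = 1.9444
r_new = n·r_full / (1 + (n − 1)·r_full) = 1.2928 / 1.6279 ≈ 0.7942

0.79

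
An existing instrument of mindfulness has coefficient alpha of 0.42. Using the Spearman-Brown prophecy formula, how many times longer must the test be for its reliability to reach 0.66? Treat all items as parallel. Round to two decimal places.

Rearranging the Spearman-Brown formula for n,
n = r*(1 − r) / [ r (1 − r*) ]
n = [0.66 × 0.58] / [0.42 × 0.34]
  = 0.3828 / 0.1428 = 2.6807

2.68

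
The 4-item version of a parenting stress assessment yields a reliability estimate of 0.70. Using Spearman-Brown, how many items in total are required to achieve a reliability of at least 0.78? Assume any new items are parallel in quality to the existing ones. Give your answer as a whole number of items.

n = 0.78 × (1 − 0.70) / [ 0.70 × (1 − 0.78) ]
  = 0.2340 / 0.1540 = 1.5195
Items needed = n × 4 = 1.5195 × 4 ≈ 6.08 → round up to 7

7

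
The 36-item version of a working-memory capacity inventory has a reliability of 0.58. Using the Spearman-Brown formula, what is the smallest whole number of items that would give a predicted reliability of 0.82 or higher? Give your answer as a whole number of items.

119

n = 0.82 × (1 − 0.58) / [ 0.58 × (1 − 0.82) ]
  = 0.3444 / 0.1044 = 3.2989
3.2989 × 36 = 118.76 → 119 items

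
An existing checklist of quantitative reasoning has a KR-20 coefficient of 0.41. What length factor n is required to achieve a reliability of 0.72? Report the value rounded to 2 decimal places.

3.70

n = [0.72 × 0.59] / [0.41 × 0.28]
  = 0.4248 / 0.1148 = 3.7003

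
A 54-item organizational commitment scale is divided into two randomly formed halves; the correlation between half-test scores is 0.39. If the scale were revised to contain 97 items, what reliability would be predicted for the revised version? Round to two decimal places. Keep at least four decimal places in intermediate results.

Spearman-Brown correction (n = 2): r_full = 2·0.39/(1 + 0.39) = 0.5612
Then adjust to 97 items: n = 97/54 = 1.7963
r_new = n·r_full / (1 + (n − 1)·r_full) = 1.0081 / 1.4469 ≈ 0.6967

0.70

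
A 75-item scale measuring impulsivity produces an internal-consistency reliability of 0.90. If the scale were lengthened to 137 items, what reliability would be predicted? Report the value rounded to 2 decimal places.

0.94

The new length is 137/75 = 1.8267 times the old.
Spearman-Brown: r_new = n·r / (1 + (n − 1)·r)
r_new = 1.8267·0.90 / [1 + (1.8267 − 1)·0.90]
r_new = 1.6440 / 1.7440 ≈ 0.9427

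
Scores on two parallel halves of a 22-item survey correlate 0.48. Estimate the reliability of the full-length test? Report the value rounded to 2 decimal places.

0.65

Each half is half the length of the full test, so the full test is n = 2 times a half.
r_full = 2r_hh / (1 + r_hh) = 2 × 0.48 / (1 + 0.48)
       = 0.9600 / 1.4800 = 0.6486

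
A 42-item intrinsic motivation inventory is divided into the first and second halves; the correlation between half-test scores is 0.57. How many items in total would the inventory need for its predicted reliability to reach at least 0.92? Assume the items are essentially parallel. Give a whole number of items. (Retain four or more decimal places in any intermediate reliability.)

r_full = 2(0.57)/(1 + 0.57) = 0.7261
Solve Spearman-Brown for n: n = 0.92(1 − 0.7261) / [0.7261(1 − 0.92)] = 4.3380
Items = 4.3380 × 42 ≈ 182.20 → 183

183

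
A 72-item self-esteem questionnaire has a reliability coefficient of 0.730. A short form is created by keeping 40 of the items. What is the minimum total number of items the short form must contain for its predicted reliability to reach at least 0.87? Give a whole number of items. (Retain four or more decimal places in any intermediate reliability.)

First, r for the 40-item form: n = 40/72 = 0.5556, so r_40 = 0.5556·0.730/(1 + (0.5556 − 1)·0.730) = 0.6003
Length factor from the short form to reach 0.87: n' = 0.87(1 − 0.6003) / [0.6003(1 − 0.87)] ≈ 4.4560
Total items = 4.4560 × 40 = 178.24, rounded up to 179.

179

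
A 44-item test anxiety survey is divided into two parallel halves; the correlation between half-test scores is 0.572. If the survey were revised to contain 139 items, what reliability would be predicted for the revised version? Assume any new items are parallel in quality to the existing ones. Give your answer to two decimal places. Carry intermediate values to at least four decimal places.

Spearman-Brown correction (n = 2): r_full = 2·0.572/(1 + 0.572) = 0.7277
Then adjust to 139 items: n = 139/44 = 3.1591
r_new = n·r_full / (1 + (n − 1)·r_full) = 2.2989 / 2.5712 ≈ 0.8941

0.89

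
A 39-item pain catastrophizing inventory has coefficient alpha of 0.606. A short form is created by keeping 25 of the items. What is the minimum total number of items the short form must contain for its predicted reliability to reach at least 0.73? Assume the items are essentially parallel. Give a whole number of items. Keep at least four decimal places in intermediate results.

Short-form reliability: n = 25/39 = 0.6410; r_25 = n·r/(1+(n−1)r) ≈ 0.4965
Then solve for n' with r_old = 0.4965, r_target = 0.73: n' = 0.73(1 − 0.4965)/[0.4965(1 − 0.73)] = 2.7418
Total items = 2.7418 × 25 = 68.55, rounded up to 69.

69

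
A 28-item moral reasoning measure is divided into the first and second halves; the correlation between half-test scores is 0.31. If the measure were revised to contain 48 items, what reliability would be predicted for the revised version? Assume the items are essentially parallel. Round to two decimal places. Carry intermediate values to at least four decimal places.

Spearman-Brown correction (n = 2): r_full = 2·0.31/(1 + 0.31) = 0.4733
Length factor from 28 to 48 items: n = 48/28 = 1.7143
r_new = n·r_full / (1 + (n − 1)·r_full) = 0.8114 / 1.3381 ≈ 0.6064

0.61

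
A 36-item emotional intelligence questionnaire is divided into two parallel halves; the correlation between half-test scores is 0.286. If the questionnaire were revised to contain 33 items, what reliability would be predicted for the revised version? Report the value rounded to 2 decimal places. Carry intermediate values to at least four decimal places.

0.42

Spearman-Brown correction (n = 2): r_full = 2·0.286/(1 + 0.286) = 0.4448
Then adjust to 33 items: n = 33/36 = 0.9167
r_new = n·r_full / (1 + (n − 1)·r_full) = 0.4077 / 0.9629 ≈ 0.4234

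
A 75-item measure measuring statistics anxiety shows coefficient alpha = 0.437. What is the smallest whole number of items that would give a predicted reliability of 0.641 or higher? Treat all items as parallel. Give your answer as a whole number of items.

Invert Spearman-Brown to solve for n:
n = r*(1 − r) / [ r (1 − r*) ]
n = 0.641(1 − 0.437) / [0.437(1 − 0.641)]
n = 0.360883 / 0.156883 ≈ 2.3003
So the test needs 2.3003 × 75 ≈ 172.52 items; rounding up, 173.

173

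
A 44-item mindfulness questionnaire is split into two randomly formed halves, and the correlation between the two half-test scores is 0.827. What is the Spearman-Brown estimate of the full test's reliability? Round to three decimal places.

0.905

Apply the Spearman-Brown correction with n = 2:
r_full = 2(0.827) / (1 + 0.827)
       = 1.6540 / 1.8270 = 0.9053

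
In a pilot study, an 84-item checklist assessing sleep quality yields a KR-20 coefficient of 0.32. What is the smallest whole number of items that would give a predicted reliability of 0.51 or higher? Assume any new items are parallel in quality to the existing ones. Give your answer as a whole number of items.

Spearman-Brown solved for the length factor n:
n = r*(1 − r) / [ r (1 − r*) ]
n = 0.51(1 − 0.32) / [0.32(1 − 0.51)]
n = 0.3468 / 0.1568 ≈ 2.2117
So the test needs 2.2117 × 84 ≈ 185.78 items; rounding up, 186.

186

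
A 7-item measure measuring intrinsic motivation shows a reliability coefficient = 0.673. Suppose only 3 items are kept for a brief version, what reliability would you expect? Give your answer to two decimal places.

n = 3/7 = 0.4286
Spearman-Brown: r_new = n·r / (1 + (n − 1)·r)
r_new = (0.4286 × 0.673) / (1 + (0.4286 − 1) × 0.673)
r_new = 0.2884 / 0.6154 ≈ 0.4686

0.47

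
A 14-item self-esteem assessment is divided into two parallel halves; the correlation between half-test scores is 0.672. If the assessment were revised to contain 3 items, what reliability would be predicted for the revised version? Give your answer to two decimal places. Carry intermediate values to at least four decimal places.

0.47

Full-test reliability from the split-half r: r_full = 2(0.672)/(1 + 0.672) = 0.8038
Then adjust to 3 items: n = 3/14 = 0.2143
r_new = n·r_full / (1 + (n − 1)·r_full) = 0.1723 / 0.3685 ≈ 0.4676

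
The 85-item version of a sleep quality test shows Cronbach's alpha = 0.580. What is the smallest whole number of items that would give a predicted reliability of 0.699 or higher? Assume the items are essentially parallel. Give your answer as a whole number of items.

Spearman-Brown solved for the length factor n:
n = r*(1 − r) / [ r (1 − r*) ]
n = 0.699(1 − 0.580) / [0.580(1 − 0.699)]
  = 0.293580 / 0.174580 = 1.6816
So the test needs 1.6816 × 85 ≈ 142.94 items; rounding up, 143.

143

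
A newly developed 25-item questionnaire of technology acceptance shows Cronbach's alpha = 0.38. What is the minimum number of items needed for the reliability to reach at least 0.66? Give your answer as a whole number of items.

80

Spearman-Brown solved for the length factor n:
n = r_target (1 − r_old) / [ r_old (1 − r_target) ]
n = [0.66 × 0.62] / [0.38 × 0.34]
  = 0.4092 / 0.1292 = 3.1672
So the test needs 3.1672 × 25 ≈ 79.18 items; rounding up, 80.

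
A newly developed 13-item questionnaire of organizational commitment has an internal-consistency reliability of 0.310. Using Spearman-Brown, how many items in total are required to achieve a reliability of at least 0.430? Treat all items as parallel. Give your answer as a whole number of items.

22

n = [0.430 × 0.690] / [0.310 × 0.570]
  = 0.296700 / 0.176700 = 1.6791
1.6791 × 13 = 21.83 → 22 items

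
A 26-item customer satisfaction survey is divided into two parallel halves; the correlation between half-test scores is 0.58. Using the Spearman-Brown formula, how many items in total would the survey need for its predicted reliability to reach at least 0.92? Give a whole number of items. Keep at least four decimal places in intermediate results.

Corrected full-test reliability: r_full = 2 × 0.58 / (1 + 0.58) ≈ 0.7342
n = r_tgt(1 − r_full) / [r_full(1 − r_tgt)] = 0.92 × 0.2658 / (0.7342 × 0.08) ≈ 4.1633
Items = 4.1633 × 26 ≈ 108.25 → 109

109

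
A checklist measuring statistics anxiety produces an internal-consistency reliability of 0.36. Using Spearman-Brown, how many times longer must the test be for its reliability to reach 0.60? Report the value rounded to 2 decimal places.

2.67

Invert Spearman-Brown to solve for n:
n = r*(1 − r) / [ r (1 − r*) ]
n = 0.60 × (1 − 0.36) / [ 0.36 × (1 − 0.60) ]
n = 0.3840 / 0.1440 ≈ 2.6667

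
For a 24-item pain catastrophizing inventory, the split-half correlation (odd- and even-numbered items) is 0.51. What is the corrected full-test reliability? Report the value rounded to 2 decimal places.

Apply the Spearman-Brown correction with n = 2:
r_full = 2r_hh / (1 + r_hh) = 2 × 0.51 / (1 + 0.51)
r_full = 1.0200 / 1.5100 ≈ 0.6755

0.68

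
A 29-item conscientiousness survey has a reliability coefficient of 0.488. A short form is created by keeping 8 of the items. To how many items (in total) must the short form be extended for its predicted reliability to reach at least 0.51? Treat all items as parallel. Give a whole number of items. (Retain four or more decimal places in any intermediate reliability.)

32

Short-form reliability: n = 8/29 = 0.2759; r_8 = n·r/(1+(n−1)r) ≈ 0.2082
Length factor from the short form to reach 0.51: n' = 0.51(1 − 0.2082) / [0.2082(1 − 0.51)] ≈ 3.9583
Items = 3.9583 × 8 ≈ 31.67 → 32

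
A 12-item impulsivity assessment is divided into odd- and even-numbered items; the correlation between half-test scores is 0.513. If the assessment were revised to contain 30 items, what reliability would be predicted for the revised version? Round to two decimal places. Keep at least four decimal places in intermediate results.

Full-test reliability from the split-half r: r_full = 2(0.513)/(1 + 0.513) = 0.6781
Then adjust to 30 items: n = 30/12 = 2.5000
r_new = n·r_full / (1 + (n − 1)·r_full) = 1.6953 / 2.0171 ≈ 0.8405

0.84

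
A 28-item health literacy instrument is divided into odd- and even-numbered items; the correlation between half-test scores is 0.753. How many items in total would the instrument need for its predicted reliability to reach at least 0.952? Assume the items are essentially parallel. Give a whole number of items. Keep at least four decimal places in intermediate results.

92

r_full = 2(0.753)/(1 + 0.753) = 0.8591
Solve Spearman-Brown for n: n = 0.952(1 − 0.8591) / [0.8591(1 − 0.952)] = 3.2528
Items = 3.2528 × 28 ≈ 91.08 → 92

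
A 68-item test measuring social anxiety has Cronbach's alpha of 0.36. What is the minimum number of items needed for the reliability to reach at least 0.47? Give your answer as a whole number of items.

n = [0.47 × 0.64] / [0.36 × 0.53]
n = 0.3008 / 0.1908 ≈ 1.5765
So the test needs 1.5765 × 68 ≈ 107.20 items; rounding up, 108.

108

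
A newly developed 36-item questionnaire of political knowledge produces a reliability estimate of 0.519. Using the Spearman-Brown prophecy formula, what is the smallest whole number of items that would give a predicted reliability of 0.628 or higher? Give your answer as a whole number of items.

57

Spearman-Brown solved for the length factor n:
n = r*(1 − r) / [ r (1 − r*) ]
n = 0.628 × (1 − 0.519) / [ 0.519 × (1 − 0.628) ]
  = 0.302068 / 0.193068 = 1.5646
So the test needs 1.5646 × 36 ≈ 56.33 items; rounding up, 57.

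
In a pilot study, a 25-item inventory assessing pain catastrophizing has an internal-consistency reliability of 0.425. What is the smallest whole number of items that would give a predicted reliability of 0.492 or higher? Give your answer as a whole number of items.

33

Rearranging the Spearman-Brown formula for n,
n = r*(1 − r) / [ r (1 − r*) ]
n = 0.492 × (1 − 0.425) / [ 0.425 × (1 − 0.492) ]
n = 0.282900 / 0.215900 ≈ 1.3103
1.3103 × 25 = 32.76 → 33 items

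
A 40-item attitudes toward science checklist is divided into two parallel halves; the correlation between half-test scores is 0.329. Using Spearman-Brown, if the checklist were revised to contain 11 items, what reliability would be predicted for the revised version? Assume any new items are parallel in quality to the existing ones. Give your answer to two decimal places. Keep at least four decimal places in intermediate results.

Spearman-Brown correction (n = 2): r_full = 2·0.329/(1 + 0.329) = 0.4951
Then adjust to 11 items: n = 11/40 = 0.2750
r_new = n·r_full / (1 + (n − 1)·r_full) = 0.1362 / 0.6411 ≈ 0.2124

0.21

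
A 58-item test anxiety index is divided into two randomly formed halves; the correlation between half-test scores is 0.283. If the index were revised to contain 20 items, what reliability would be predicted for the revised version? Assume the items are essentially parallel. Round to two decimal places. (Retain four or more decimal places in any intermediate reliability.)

Full-test reliability from the split-half r: r_full = 2(0.283)/(1 + 0.283) = 0.4412
Then adjust to 20 items: n = 20/58 = 0.3448
r_new = n·r_full / (1 + (n − 1)·r_full) = 0.1521 / 0.7109 ≈ 0.2140

0.21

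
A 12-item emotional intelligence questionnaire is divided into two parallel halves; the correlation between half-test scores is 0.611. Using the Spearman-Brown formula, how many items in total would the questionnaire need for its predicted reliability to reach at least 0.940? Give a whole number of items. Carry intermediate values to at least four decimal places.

r_full = 2(0.611)/(1 + 0.611) = 0.7585
Solve Spearman-Brown for n: n = 0.940(1 − 0.7585) / [0.7585(1 − 0.940)] = 4.9881
Items = 4.9881 × 12 ≈ 59.86 → 60

60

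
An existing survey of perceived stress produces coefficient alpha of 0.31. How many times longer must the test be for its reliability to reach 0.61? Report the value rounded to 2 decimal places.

3.48

Invert Spearman-Brown to solve for n:
n = r*(1 − r) / [ r (1 − r*) ]
n = 0.61 × (1 − 0.31) / [ 0.31 × (1 − 0.61) ]
  = 0.4209 / 0.1209 = 3.4814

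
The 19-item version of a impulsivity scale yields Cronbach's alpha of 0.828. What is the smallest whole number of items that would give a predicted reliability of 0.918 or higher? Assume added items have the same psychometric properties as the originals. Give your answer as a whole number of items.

Spearman-Brown solved for the length factor n:
n = r_target (1 − r_old) / [ r_old (1 − r_target) ]
n = [0.918 × 0.172] / [0.828 × 0.082]
n = 0.157896 / 0.067896 ≈ 2.3256
So the test needs 2.3256 × 19 ≈ 44.19 items; rounding up, 45.

45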